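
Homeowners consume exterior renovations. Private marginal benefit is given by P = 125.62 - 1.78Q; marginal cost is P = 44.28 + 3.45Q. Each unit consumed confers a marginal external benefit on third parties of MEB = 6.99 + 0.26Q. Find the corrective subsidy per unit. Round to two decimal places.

Social marginal benefit = demand + MEB = 132.61 - 1.52Q.
Set SMB = MC: 132.61 - 1.52Q = 44.28 + 3.45Q → Q* = 17.7726.
The Pigouvian subsidy equals MEB at Q*: 6.99 + 0.26×17.7726 = 11.6109.

subsidy = 11.61 per unit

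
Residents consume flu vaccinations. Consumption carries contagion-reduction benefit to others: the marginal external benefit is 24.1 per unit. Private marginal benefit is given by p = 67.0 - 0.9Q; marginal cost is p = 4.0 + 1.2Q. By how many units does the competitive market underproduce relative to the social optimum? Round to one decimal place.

11.5 units

Market equilibrium (private): 4.0 + 1.2Q = 67.0 - 0.9Q → Q_m = 30.0000.
Social marginal benefit = demand + MEB = 91.1 - 0.9Q.
Set SMB = MC: 91.1 - 0.9Q = 4.0 + 1.2Q → Q* = 41.4762.
Gap = |30.0000 − 41.4762| = 11.4762.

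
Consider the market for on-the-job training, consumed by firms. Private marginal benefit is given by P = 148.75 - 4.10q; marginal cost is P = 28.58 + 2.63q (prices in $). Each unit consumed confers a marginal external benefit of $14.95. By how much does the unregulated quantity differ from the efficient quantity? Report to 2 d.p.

Market equilibrium (private): 28.58 + 2.63q = 148.75 - 4.10q → q_m = 17.8559.
Social marginal benefit = demand + MEB = 163.70 - 4.10q.
Set SMB = MC: 163.70 - 4.10q = 28.58 + 2.63q → q* = 20.0773.
Gap = |17.8559 − 20.0773| = 2.2214.

2.22 units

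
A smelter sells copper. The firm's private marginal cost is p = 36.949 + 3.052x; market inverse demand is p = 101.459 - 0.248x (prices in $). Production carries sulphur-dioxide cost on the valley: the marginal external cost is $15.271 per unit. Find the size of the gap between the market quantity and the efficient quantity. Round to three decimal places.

Market equilibrium (private): 36.949 + 3.052x = 101.459 - 0.248x → x_m = 19.5485.
Social marginal cost = private MC + MEC = 52.220 + 3.052x.
Set SMC = demand: 52.220 + 3.052x = 101.459 - 0.248x → x* = 14.9209.
Gap = |19.5485 − 14.9209| = 4.6276.

4.628 units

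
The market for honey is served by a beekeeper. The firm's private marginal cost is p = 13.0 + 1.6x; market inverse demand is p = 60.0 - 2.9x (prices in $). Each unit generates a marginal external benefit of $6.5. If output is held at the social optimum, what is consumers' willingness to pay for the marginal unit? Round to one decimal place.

Social marginal cost = private MC − MEB = 6.5 + 1.6x.
Set SMC = demand: 6.5 + 1.6x = 60.0 - 2.9x → x* = 11.8889.
Consumer price on the demand curve at x*: 60.0 − 2.9×11.8889 = 25.5222.

P = $25.5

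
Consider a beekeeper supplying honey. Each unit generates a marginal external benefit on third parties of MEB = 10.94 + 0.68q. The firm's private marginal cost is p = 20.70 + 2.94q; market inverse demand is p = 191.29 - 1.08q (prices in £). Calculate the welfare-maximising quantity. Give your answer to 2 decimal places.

Social marginal cost = private MC − MEB = 9.76 + 2.26q.
Set SMC = demand: 9.76 + 2.26q = 191.29 - 1.08q → q* = 54.3503.

q* = 54.35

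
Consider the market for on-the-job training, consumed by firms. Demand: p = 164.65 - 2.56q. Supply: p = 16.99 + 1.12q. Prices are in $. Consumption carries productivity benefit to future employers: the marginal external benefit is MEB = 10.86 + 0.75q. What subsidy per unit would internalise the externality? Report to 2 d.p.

Social marginal benefit = demand + MEB = 175.51 - 1.81q.
Set SMB = MC: 175.51 - 1.81q = 16.99 + 1.12q → q* = 54.1024.
The Pigouvian subsidy equals MEB at q*: 10.86 + 0.75×54.1024 = 51.4368.

subsidy = $51.44 per unit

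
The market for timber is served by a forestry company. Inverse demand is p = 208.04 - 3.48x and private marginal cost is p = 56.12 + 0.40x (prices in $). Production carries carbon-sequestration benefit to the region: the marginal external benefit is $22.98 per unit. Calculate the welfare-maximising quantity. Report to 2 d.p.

x* = 45.08

Social marginal cost = private MC − MEB = 33.14 + 0.40x.
Set SMC = demand: 33.14 + 0.40x = 208.04 - 3.48x → x* = 45.0773.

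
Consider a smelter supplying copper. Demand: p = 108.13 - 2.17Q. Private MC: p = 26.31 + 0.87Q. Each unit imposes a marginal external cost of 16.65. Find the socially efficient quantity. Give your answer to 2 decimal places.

Social marginal cost = private MC + MEC = 42.96 + 0.87Q.
Set SMC = demand: 42.96 + 0.87Q = 108.13 - 2.17Q → Q* = 21.4375.

Q* = 21.44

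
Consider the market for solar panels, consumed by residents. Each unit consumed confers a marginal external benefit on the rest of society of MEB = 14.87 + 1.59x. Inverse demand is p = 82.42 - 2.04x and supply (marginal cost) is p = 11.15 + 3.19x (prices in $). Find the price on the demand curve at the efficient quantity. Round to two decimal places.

P = $34.14

Social marginal benefit = demand + MEB = 97.29 - 0.45x.
Set SMB = MC: 97.29 - 0.45x = 11.15 + 3.19x → x* = 23.6648.
Consumer price on the demand curve at x*: 82.42 − 2.04×23.6648 = 34.1438.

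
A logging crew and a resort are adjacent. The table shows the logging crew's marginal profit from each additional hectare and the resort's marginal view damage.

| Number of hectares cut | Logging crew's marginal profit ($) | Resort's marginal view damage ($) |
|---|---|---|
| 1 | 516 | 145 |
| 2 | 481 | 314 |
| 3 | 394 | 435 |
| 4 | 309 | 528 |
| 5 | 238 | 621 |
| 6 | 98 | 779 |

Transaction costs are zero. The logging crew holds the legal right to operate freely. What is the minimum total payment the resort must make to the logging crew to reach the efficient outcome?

$1039

Left alone the logging crew would choose level 6 (marginal profit stays positive).
Efficient level: k* = 2 (marginal profit ≥ marginal view damage through 2).
The resort must at least cover the logging crew's forgone profit from cutting 6→2: 394 + 309 + 238 + 98 = 1039.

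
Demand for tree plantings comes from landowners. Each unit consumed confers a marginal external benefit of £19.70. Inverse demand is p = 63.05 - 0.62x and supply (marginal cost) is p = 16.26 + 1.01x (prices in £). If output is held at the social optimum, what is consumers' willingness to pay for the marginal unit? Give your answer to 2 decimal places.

P = £37.76

Social marginal benefit = demand + MEB = 82.75 - 0.62x.
Set SMB = MC: 82.75 - 0.62x = 16.26 + 1.01x → x* = 40.7914.
Consumer price on the demand curve at x*: 63.05 − 0.62×40.7914 = 37.7593.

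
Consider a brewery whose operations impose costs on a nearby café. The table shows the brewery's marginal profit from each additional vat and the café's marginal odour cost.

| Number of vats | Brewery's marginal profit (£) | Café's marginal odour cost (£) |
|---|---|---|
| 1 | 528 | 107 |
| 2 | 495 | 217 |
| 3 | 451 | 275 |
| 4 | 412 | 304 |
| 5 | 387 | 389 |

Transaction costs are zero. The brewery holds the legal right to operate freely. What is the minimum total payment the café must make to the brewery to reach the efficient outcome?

£387

Left alone the brewery would choose level 5 (marginal profit stays positive).
Efficient level: k* = 4 (marginal profit ≥ marginal odour cost through 4).
The café must at least cover the brewery's forgone profit from cutting 5→4: 387 = 387.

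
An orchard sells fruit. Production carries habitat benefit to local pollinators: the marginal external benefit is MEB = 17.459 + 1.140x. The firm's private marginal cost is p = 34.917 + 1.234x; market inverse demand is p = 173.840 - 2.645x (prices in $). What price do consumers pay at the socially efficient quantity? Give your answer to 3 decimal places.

P = $22.825

Social marginal cost = private MC − MEB = 17.458 + 0.094x.
Set SMC = demand: 17.458 + 0.094x = 173.840 - 2.645x → x* = 57.0946.
Consumer price on the demand curve at x*: 173.840 − 2.645×57.0946 = 22.8248.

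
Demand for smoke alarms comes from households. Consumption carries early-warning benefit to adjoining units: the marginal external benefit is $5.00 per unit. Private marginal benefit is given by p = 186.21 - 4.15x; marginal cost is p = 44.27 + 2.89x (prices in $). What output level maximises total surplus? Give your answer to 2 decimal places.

x* = 20.87

Social marginal benefit = demand + MEB = 191.21 - 4.15x.
Set SMB = MC: 191.21 - 4.15x = 44.27 + 2.89x → x* = 20.8722.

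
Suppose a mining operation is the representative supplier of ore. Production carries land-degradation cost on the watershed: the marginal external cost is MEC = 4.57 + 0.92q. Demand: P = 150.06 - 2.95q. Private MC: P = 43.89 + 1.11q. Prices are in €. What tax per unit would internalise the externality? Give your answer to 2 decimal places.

tax = €23.34 per unit

Social marginal cost = private MC + MEC = 48.46 + 2.03q.
Set SMC = demand: 48.46 + 2.03q = 150.06 - 2.95q → q* = 20.4016.
The Pigouvian tax equals MEC at q*: 4.57 + 0.92×20.4016 = 23.3395.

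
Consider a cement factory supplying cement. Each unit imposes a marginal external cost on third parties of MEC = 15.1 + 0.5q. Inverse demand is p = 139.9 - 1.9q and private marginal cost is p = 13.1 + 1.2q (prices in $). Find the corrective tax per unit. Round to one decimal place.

Social marginal cost = private MC + MEC = 28.2 + 1.7q.
Set SMC = demand: 28.2 + 1.7q = 139.9 - 1.9q → q* = 31.0278.
The Pigouvian tax equals MEC at q*: 15.1 + 0.5×31.0278 = 30.6139.

tax = $30.6 per unit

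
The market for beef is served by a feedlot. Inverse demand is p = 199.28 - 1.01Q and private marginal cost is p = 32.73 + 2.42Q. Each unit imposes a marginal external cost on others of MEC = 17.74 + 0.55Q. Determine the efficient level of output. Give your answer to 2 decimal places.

Social marginal cost = private MC + MEC = 50.47 + 2.97Q.
Set SMC = demand: 50.47 + 2.97Q = 199.28 - 1.01Q → Q* = 37.3894.

Q* = 37.39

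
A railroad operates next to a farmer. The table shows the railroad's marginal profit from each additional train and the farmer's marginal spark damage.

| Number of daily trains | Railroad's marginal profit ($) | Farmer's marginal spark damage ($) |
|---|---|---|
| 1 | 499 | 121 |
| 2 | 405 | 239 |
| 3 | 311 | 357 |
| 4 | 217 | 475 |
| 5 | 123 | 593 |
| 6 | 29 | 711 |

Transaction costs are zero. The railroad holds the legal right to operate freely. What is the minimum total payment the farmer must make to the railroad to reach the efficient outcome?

$680

Left alone the railroad would choose level 6 (marginal profit stays positive).
Efficient level: k* = 2 (marginal profit ≥ marginal spark damage through 2).
The farmer must at least cover the railroad's forgone profit from cutting 6→2: 311 + 217 + 123 + 29 = 680.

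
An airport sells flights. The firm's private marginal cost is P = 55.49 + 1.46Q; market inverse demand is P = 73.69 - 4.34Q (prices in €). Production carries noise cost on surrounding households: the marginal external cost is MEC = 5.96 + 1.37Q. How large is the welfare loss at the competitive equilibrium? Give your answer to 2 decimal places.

DWL = €7.34

Market equilibrium (private): 55.49 + 1.46Q = 73.69 - 4.34Q → Q_m = 3.1379.
Social marginal cost = private MC + MEC = 61.45 + 2.83Q.
Set SMC = demand: 61.45 + 2.83Q = 73.69 - 4.34Q → Q* = 1.7071.
Height of the DWL triangle at Q_m is SMC(Q_m) − demand(Q_m) = MEC(Q_m) = 10.2590.
DWL = ½ × 1.4308 × 10.2590 = 7.3393.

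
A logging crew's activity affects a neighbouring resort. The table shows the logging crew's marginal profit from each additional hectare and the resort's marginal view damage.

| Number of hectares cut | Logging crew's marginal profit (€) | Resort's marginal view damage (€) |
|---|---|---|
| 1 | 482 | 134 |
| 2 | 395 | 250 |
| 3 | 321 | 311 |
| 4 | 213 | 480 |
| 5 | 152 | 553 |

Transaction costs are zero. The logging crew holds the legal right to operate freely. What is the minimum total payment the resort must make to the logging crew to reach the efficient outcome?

Left alone the logging crew would choose level 5 (marginal profit stays positive).
Efficient level: k* = 3 (marginal profit ≥ marginal view damage through 3).
The resort must at least cover the logging crew's forgone profit from cutting 5→3: 213 + 152 = 365.

€365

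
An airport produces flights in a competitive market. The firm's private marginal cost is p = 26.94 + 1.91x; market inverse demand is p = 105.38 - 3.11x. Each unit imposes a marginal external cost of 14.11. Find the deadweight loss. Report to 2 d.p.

DWL = 19.83

Market equilibrium (private): 26.94 + 1.91x = 105.38 - 3.11x → x_m = 15.6255.
Social marginal cost = private MC + MEC = 41.05 + 1.91x.
Set SMC = demand: 41.05 + 1.91x = 105.38 - 3.11x → x* = 12.8147.
Height of the DWL triangle at x_m is SMC(x_m) − demand(x_m) = MEC(x_m) = 14.1100.
DWL = ½ × 2.8108 × 14.1100 = 19.8302.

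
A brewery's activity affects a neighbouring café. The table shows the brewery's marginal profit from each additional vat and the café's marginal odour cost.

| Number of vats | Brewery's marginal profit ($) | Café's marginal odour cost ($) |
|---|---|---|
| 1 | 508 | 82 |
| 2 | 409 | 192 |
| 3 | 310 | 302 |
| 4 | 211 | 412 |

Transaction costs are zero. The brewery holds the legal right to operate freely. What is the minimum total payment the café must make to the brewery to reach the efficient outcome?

Left alone the brewery would choose level 4 (marginal profit stays positive).
Efficient level: k* = 3 (marginal profit ≥ marginal odour cost through 3).
The café must at least cover the brewery's forgone profit from cutting 4→3: 211 = 211.

$211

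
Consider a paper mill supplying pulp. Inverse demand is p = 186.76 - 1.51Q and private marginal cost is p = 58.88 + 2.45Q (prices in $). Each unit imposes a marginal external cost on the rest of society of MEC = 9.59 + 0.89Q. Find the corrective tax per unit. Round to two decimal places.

tax = $31.30 per unit

Social marginal cost = private MC + MEC = 68.47 + 3.34Q.
Set SMC = demand: 68.47 + 3.34Q = 186.76 - 1.51Q → Q* = 24.3897.
The Pigouvian tax equals MEC at Q*: 9.59 + 0.89×24.3897 = 31.2968.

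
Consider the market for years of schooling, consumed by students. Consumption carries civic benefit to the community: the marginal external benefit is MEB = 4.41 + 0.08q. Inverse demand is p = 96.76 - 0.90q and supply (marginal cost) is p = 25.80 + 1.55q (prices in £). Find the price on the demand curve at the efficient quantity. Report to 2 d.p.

P = £68.14

Social marginal benefit = demand + MEB = 101.17 - 0.82q.
Set SMB = MC: 101.17 - 0.82q = 25.80 + 1.55q → q* = 31.8017.
Consumer price on the demand curve at q*: 96.76 − 0.90×31.8017 = 68.1385.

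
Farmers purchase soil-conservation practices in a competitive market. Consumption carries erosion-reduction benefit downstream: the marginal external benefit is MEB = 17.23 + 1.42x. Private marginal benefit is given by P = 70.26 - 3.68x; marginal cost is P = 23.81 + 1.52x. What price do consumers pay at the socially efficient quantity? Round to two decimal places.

Social marginal benefit = demand + MEB = 87.49 - 2.26x.
Set SMB = MC: 87.49 - 2.26x = 23.81 + 1.52x → x* = 16.8466.
Consumer price on the demand curve at x*: 70.26 − 3.68×16.8466 = 8.2645.

P = 8.26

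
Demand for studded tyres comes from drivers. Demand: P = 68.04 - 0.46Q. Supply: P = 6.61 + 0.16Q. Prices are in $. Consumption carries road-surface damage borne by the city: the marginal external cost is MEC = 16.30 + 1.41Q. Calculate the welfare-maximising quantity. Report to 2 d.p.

Social marginal benefit = demand − MEC = 51.74 - 1.87Q.
Set SMB = MC: 51.74 - 1.87Q = 6.61 + 0.16Q → Q* = 22.2315.

Q* = 22.23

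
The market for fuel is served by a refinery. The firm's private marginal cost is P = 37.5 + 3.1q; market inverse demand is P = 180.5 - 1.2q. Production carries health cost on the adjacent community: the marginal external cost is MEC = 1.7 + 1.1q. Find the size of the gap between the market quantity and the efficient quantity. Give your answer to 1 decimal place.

Market equilibrium (private): 37.5 + 3.1q = 180.5 - 1.2q → q_m = 33.2558.
Social marginal cost = private MC + MEC = 39.2 + 4.2q.
Set SMC = demand: 39.2 + 4.2q = 180.5 - 1.2q → q* = 26.1667.
Gap = |33.2558 − 26.1667| = 7.0891.

7.1 units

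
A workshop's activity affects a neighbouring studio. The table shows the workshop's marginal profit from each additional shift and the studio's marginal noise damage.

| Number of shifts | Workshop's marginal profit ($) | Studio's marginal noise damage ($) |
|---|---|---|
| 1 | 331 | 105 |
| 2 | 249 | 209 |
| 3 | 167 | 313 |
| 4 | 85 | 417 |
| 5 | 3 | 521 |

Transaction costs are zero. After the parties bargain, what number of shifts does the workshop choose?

2

Bargaining reaches the level where marginal profit last exceeds marginal noise damage.
That holds through level 2 (249 ≥ 209) but not at 3 (167 < 313).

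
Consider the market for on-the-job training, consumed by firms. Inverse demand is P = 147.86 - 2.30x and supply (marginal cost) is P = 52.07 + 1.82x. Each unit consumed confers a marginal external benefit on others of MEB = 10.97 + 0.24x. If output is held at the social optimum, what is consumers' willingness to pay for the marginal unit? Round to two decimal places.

P = 84.57

Social marginal benefit = demand + MEB = 158.83 - 2.06x.
Set SMB = MC: 158.83 - 2.06x = 52.07 + 1.82x → x* = 27.5155.
Consumer price on the demand curve at x*: 147.86 − 2.30×27.5155 = 84.5744.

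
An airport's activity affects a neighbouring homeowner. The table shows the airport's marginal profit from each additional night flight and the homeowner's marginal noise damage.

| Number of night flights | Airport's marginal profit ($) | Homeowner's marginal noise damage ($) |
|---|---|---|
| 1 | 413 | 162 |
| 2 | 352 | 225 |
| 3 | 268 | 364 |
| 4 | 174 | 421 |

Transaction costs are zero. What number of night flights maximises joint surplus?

Bargaining reaches the level where marginal profit last exceeds marginal noise damage.
That holds through level 2 (352 ≥ 225) but not at 3 (268 < 364).

2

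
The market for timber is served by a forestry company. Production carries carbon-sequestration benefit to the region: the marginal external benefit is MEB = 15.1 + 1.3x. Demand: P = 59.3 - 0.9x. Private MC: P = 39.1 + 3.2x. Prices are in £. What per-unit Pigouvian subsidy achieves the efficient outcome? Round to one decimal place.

subsidy = £31.5 per unit

Social marginal cost = private MC − MEB = 24.0 + 1.9x.
Set SMC = demand: 24.0 + 1.9x = 59.3 - 0.9x → x* = 12.6071.
The Pigouvian subsidy equals MEB at x*: 15.1 + 1.3×12.6071 = 31.4892.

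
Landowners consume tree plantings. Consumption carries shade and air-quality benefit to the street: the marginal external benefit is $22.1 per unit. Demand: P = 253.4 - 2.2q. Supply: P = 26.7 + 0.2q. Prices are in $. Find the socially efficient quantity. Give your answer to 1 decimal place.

Social marginal benefit = demand + MEB = 275.5 - 2.2q.
Set SMB = MC: 275.5 - 2.2q = 26.7 + 0.2q → q* = 103.6667.

q* = 103.7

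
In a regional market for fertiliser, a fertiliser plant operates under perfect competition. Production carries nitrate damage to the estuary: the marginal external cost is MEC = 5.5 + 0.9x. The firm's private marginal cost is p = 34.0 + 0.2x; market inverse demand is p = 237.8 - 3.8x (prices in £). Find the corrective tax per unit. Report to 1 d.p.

Social marginal cost = private MC + MEC = 39.5 + 1.1x.
Set SMC = demand: 39.5 + 1.1x = 237.8 - 3.8x → x* = 40.4694.
The Pigouvian tax equals MEC at x*: 5.5 + 0.9×40.4694 = 41.9225.

tax = £41.9 per unit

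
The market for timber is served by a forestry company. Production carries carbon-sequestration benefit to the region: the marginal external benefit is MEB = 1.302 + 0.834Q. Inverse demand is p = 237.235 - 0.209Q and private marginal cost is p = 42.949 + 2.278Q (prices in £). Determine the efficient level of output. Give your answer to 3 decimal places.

Q* = 118.323

Social marginal cost = private MC − MEB = 41.647 + 1.444Q.
Set SMC = demand: 41.647 + 1.444Q = 237.235 - 0.209Q → Q* = 118.3230.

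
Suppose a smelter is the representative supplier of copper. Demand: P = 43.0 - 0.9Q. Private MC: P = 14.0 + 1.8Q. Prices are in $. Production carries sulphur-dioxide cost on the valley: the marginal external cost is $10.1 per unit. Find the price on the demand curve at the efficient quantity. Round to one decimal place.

P = $36.7

Social marginal cost = private MC + MEC = 24.1 + 1.8Q.
Set SMC = demand: 24.1 + 1.8Q = 43.0 - 0.9Q → Q* = 7.0000.
Consumer price on the demand curve at Q*: 43.0 − 0.9×7.0000 = 36.7000.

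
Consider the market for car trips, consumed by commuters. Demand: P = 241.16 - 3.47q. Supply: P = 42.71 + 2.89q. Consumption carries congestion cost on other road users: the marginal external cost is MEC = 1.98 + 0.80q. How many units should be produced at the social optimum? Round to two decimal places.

q* = 27.44

Social marginal benefit = demand − MEC = 239.18 - 4.27q.
Set SMB = MC: 239.18 - 4.27q = 42.71 + 2.89q → q* = 27.4399.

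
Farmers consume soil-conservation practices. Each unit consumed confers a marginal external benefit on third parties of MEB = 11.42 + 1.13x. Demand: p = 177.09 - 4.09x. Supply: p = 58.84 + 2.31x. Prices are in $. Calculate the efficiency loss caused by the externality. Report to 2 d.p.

DWL = $98.97

Market equilibrium (private): 58.84 + 2.31x = 177.09 - 4.09x → x_m = 18.4766.
Social marginal benefit = demand + MEB = 188.51 - 2.96x.
Set SMB = MC: 188.51 - 2.96x = 58.84 + 2.31x → x* = 24.6053.
The loss is the area between SMB and MC from x* to x_m; with linear curves that's a triangle of height MEB(x_m).
DWL = ½ × 6.1287 × 32.2985 = 98.9739.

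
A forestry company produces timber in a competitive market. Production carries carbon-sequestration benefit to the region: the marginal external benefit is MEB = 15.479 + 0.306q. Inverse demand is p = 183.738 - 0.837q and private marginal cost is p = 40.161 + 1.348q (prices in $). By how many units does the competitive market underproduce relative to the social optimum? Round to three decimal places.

Market equilibrium (private): 40.161 + 1.348q = 183.738 - 0.837q → q_m = 65.7103.
Social marginal cost = private MC − MEB = 24.682 + 1.042q.
Set SMC = demand: 24.682 + 1.042q = 183.738 - 0.837q → q* = 84.6493.
Gap = |65.7103 − 84.6493| = 18.9390.

18.939 units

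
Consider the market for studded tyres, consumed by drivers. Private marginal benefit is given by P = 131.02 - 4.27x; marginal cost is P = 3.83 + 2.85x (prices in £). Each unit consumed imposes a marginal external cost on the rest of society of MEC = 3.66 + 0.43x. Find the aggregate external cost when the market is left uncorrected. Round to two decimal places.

Market equilibrium (private): 3.83 + 2.85x = 131.02 - 4.27x → x_m = 17.8638.
Total external cost = ∫₀^{x_m} (3.66 + 0.43x) dx = 3.66×17.8638 + ½×0.43×17.8638² = 133.9913.

£133.99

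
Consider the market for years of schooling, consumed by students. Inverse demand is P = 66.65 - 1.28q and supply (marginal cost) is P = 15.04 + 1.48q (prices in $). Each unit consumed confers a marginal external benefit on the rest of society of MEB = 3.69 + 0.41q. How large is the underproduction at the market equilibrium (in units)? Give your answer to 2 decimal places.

4.83 units

Market equilibrium (private): 15.04 + 1.48q = 66.65 - 1.28q → q_m = 18.6993.
Social marginal benefit = demand + MEB = 70.34 - 0.87q.
Set SMB = MC: 70.34 - 0.87q = 15.04 + 1.48q → q* = 23.5319.
Gap = |18.6993 − 23.5319| = 4.8326.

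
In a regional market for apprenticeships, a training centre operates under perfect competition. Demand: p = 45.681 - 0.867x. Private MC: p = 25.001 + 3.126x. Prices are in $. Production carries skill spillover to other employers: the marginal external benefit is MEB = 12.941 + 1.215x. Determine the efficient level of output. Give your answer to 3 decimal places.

x* = 12.103

Social marginal cost = private MC − MEB = 12.060 + 1.911x.
Set SMC = demand: 12.060 + 1.911x = 45.681 - 0.867x → x* = 12.1026.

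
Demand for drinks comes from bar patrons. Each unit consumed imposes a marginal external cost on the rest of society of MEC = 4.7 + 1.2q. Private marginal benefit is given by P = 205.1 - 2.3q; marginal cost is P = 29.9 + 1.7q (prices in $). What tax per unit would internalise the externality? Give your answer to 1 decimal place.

Social marginal benefit = demand − MEC = 200.4 - 3.5q.
Set SMB = MC: 200.4 - 3.5q = 29.9 + 1.7q → q* = 32.7885.
The Pigouvian tax equals MEC at q*: 4.7 + 1.2×32.7885 = 44.0462.

tax = $44.0 per unit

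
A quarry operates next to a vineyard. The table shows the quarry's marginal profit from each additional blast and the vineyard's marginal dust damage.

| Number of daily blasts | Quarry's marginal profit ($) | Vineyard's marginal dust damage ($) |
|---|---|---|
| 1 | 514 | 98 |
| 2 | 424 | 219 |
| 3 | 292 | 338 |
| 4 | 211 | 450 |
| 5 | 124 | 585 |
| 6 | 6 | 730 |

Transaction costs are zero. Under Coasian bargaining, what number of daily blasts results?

2

Bargaining reaches the level where marginal profit last exceeds marginal dust damage.
That holds through level 2 (424 ≥ 219) but not at 3 (292 < 338).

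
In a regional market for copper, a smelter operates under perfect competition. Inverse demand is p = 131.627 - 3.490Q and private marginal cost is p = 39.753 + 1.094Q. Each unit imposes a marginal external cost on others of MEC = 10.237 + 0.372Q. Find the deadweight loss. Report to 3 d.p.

Market equilibrium (private): 39.753 + 1.094Q = 131.627 - 3.490Q → Q_m = 20.0423.
Social marginal cost = private MC + MEC = 49.990 + 1.466Q.
Set SMC = demand: 49.990 + 1.466Q = 131.627 - 3.490Q → Q* = 16.4724.
Height of the DWL triangle at Q_m is SMC(Q_m) − demand(Q_m) = MEC(Q_m) = 17.6927.
DWL = ½ × 3.5699 × 17.6927 = 31.5806.

DWL = 31.581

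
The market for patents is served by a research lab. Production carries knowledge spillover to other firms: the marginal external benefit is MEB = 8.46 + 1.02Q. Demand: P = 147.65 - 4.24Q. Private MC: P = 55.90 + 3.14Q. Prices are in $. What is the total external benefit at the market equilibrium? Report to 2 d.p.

Market equilibrium (private): 55.90 + 3.14Q = 147.65 - 4.24Q → Q_m = 12.4322.
Total external benefit = ∫₀^{Q_m} (8.46 + 1.02Q) dQ = 8.46×12.4322 + ½×1.02×12.4322² = 184.0018.

$184.00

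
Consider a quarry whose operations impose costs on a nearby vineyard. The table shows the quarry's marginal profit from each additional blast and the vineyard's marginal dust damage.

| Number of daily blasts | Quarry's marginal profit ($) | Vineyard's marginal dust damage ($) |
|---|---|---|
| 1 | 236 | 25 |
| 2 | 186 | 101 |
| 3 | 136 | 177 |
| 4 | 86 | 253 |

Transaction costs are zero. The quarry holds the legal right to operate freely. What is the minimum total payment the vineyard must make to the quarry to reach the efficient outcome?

Left alone the quarry would choose level 4 (marginal profit stays positive).
Efficient level: k* = 2 (marginal profit ≥ marginal dust damage through 2).
The vineyard must at least cover the quarry's forgone profit from cutting 4→2: 136 + 86 = 222.

$222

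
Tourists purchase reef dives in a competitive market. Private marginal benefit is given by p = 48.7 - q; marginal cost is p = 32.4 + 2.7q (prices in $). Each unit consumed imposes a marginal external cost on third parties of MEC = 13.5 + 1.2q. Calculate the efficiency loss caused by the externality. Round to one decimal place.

Market equilibrium (private): 32.4 + 2.7q = 48.7 - q → q_m = 4.4054.
Social marginal benefit = demand − MEC = 35.2 - 2.2q.
Set SMB = MC: 35.2 - 2.2q = 32.4 + 2.7q → q* = 0.5714.
The welfare-loss triangle has base |q_m − q*| and height MEC(q_m) (the vertical gap between SMB and MC is zero at q* and MEC at q_m).
DWL = ½ × 3.8340 × 18.7865 = 36.0137.

DWL = $36.0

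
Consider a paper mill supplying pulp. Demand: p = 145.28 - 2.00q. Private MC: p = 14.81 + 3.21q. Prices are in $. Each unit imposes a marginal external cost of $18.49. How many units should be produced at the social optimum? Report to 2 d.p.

q* = 21.49

Social marginal cost = private MC + MEC = 33.30 + 3.21q.
Set SMC = demand: 33.30 + 3.21q = 145.28 - 2.00q → q* = 21.4933.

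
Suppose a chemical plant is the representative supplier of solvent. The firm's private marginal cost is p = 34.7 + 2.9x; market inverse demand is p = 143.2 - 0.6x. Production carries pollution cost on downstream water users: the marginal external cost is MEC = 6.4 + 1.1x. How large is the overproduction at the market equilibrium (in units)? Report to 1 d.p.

8.8 units

Market equilibrium (private): 34.7 + 2.9x = 143.2 - 0.6x → x_m = 31.0000.
Social marginal cost = private MC + MEC = 41.1 + 4.0x.
Set SMC = demand: 41.1 + 4.0x = 143.2 - 0.6x → x* = 22.1957.
Gap = |31.0000 − 22.1957| = 8.8043.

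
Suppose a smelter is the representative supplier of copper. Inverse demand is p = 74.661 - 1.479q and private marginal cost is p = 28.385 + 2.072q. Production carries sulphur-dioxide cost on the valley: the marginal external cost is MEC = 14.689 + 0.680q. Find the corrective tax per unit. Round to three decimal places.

tax = 19.766 per unit

Social marginal cost = private MC + MEC = 43.074 + 2.752q.
Set SMC = demand: 43.074 + 2.752q = 74.661 - 1.479q → q* = 7.4656.
The Pigouvian tax equals MEC at q*: 14.689 + 0.680×7.4656 = 19.7656.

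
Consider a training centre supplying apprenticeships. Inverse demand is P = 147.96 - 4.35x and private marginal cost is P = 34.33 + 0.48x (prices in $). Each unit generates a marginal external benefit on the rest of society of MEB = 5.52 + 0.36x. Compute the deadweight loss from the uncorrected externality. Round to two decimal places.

DWL = $21.89

Market equilibrium (private): 34.33 + 0.48x = 147.96 - 4.35x → x_m = 23.5259.
Social marginal cost = private MC − MEB = 28.81 + 0.12x.
Set SMC = demand: 28.81 + 0.12x = 147.96 - 4.35x → x* = 26.6555.
Height of the DWL triangle at x_m is demand(x_m) − SMC(x_m) = MEB(x_m) = 13.9893.
DWL = ½ × 3.1296 × 13.9893 = 21.8905.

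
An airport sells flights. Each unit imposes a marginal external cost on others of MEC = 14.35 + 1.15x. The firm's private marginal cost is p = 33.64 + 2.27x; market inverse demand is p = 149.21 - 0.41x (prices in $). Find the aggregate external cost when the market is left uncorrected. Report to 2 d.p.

$1688.09

Market equilibrium (private): 33.64 + 2.27x = 149.21 - 0.41x → x_m = 43.1231.
Total external cost = ∫₀^{x_m} (14.35 + 1.15x) dx = 14.35×43.1231 + ½×1.15×43.1231² = 1688.0875.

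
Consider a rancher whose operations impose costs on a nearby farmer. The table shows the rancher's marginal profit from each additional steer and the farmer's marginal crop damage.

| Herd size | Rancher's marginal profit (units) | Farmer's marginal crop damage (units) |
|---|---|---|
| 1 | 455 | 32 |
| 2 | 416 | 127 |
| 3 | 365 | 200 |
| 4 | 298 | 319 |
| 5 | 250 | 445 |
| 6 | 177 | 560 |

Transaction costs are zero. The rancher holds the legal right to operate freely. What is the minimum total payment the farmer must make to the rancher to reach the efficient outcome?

725

Left alone the rancher would choose level 6 (marginal profit stays positive).
Efficient level: k* = 3 (marginal profit ≥ marginal crop damage through 3).
The farmer must at least cover the rancher's forgone profit from cutting 6→3: 298 + 250 + 177 = 725.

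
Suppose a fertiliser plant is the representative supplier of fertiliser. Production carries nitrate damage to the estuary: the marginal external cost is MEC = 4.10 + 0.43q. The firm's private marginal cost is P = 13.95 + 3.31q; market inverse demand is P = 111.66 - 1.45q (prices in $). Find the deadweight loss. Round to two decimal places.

DWL = $16.10

Market equilibrium (private): 13.95 + 3.31q = 111.66 - 1.45q → q_m = 20.5273.
Social marginal cost = private MC + MEC = 18.05 + 3.74q.
Set SMC = demand: 18.05 + 3.74q = 111.66 - 1.45q → q* = 18.0366.
Height of the DWL triangle at q_m is SMC(q_m) − demand(q_m) = MEC(q_m) = 12.9267.
DWL = ½ × 2.4907 × 12.9267 = 16.0983.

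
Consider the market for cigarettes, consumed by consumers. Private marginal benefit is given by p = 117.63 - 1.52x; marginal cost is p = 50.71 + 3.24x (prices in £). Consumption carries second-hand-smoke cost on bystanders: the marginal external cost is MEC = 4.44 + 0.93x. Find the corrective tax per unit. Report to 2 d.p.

tax = £14.65 per unit

Social marginal benefit = demand − MEC = 113.19 - 2.45x.
Set SMB = MC: 113.19 - 2.45x = 50.71 + 3.24x → x* = 10.9807.
The Pigouvian tax equals MEC at x*: 4.44 + 0.93×10.9807 = 14.6521.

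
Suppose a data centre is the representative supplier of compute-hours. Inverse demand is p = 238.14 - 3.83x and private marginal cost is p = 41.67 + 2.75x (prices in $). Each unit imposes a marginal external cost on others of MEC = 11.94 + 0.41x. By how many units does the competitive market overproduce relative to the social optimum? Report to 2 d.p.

3.46 units

Market equilibrium (private): 41.67 + 2.75x = 238.14 - 3.83x → x_m = 29.8587.
Social marginal cost = private MC + MEC = 53.61 + 3.16x.
Set SMC = demand: 53.61 + 3.16x = 238.14 - 3.83x → x* = 26.3991.
Gap = |29.8587 − 26.3991| = 3.4596.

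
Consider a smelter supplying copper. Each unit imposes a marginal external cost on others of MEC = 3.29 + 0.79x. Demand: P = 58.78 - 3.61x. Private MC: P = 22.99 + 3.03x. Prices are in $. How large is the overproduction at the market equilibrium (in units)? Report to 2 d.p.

Market equilibrium (private): 22.99 + 3.03x = 58.78 - 3.61x → x_m = 5.3901.
Social marginal cost = private MC + MEC = 26.28 + 3.82x.
Set SMC = demand: 26.28 + 3.82x = 58.78 - 3.61x → x* = 4.3742.
Gap = |5.3901 − 4.3742| = 1.0159.

1.02 units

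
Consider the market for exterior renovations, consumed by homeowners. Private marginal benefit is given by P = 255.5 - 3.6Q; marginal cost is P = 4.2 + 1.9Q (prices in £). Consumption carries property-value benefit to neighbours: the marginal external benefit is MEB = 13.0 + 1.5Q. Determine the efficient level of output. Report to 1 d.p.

Q* = 66.1

Social marginal benefit = demand + MEB = 268.5 - 2.1Q.
Set SMB = MC: 268.5 - 2.1Q = 4.2 + 1.9Q → Q* = 66.0750.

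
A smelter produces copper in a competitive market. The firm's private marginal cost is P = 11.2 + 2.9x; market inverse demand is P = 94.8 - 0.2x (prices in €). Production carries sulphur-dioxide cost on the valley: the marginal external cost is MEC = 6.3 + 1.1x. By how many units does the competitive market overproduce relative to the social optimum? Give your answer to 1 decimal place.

8.6 units

Market equilibrium (private): 11.2 + 2.9x = 94.8 - 0.2x → x_m = 26.9677.
Social marginal cost = private MC + MEC = 17.5 + 4.0x.
Set SMC = demand: 17.5 + 4.0x = 94.8 - 0.2x → x* = 18.4048.
Gap = |26.9677 − 18.4048| = 8.5629.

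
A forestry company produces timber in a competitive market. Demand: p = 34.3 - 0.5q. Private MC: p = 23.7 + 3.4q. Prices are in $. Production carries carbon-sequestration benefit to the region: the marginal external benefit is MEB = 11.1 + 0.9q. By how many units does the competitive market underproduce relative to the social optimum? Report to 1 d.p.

Market equilibrium (private): 23.7 + 3.4q = 34.3 - 0.5q → q_m = 2.7179.
Social marginal cost = private MC − MEB = 12.6 + 2.5q.
Set SMC = demand: 12.6 + 2.5q = 34.3 - 0.5q → q* = 7.2333.
Gap = |2.7179 − 7.2333| = 4.5154.

4.5 units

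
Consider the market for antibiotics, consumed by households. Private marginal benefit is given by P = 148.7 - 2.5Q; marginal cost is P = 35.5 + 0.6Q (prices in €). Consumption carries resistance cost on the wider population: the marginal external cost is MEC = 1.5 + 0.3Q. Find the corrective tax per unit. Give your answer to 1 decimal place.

tax = €11.4 per unit

Social marginal benefit = demand − MEC = 147.2 - 2.8Q.
Set SMB = MC: 147.2 - 2.8Q = 35.5 + 0.6Q → Q* = 32.8529.
The Pigouvian tax equals MEC at Q*: 1.5 + 0.3×32.8529 = 11.3559.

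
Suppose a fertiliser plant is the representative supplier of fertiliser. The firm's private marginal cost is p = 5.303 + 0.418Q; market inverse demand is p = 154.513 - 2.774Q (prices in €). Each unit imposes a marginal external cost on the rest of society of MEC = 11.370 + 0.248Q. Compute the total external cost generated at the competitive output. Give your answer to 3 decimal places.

€802.442

Market equilibrium (private): 5.303 + 0.418Q = 154.513 - 2.774Q → Q_m = 46.7450.
Total external cost = ∫₀^{Q_m} (11.370 + 0.248Q) dQ = 11.370×46.7450 + ½×0.248×46.7450² = 802.4424.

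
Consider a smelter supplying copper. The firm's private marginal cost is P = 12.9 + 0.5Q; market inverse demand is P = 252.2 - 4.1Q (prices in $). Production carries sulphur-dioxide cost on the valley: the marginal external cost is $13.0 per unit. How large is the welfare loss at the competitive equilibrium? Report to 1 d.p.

Market equilibrium (private): 12.9 + 0.5Q = 252.2 - 4.1Q → Q_m = 52.0217.
Social marginal cost = private MC + MEC = 25.9 + 0.5Q.
Set SMC = demand: 25.9 + 0.5Q = 252.2 - 4.1Q → Q* = 49.1957.
Between Q* and Q_m the wedge SMC − demand runs linearly from 0 to MEC(Q_m), so the loss is a triangle.
DWL = ½ × 2.8260 × 13.0000 = 18.3690.

DWL = $18.4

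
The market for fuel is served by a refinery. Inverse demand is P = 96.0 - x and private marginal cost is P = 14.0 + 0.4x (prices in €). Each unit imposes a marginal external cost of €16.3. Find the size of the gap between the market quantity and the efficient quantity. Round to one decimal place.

11.6 units

Market equilibrium (private): 14.0 + 0.4x = 96.0 - x → x_m = 58.5714.
Social marginal cost = private MC + MEC = 30.3 + 0.4x.
Set SMC = demand: 30.3 + 0.4x = 96.0 - x → x* = 46.9286.
Gap = |58.5714 − 46.9286| = 11.6428.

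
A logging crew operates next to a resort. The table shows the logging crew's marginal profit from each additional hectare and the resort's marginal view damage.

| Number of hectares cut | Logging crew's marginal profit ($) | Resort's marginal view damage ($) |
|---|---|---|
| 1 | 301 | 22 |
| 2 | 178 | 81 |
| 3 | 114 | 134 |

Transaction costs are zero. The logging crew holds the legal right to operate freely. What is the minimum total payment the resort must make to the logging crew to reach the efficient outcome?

Left alone the logging crew would choose level 3 (marginal profit stays positive).
Efficient level: k* = 2 (marginal profit ≥ marginal view damage through 2).
The resort must at least cover the logging crew's forgone profit from cutting 3→2: 114 = 114.

$114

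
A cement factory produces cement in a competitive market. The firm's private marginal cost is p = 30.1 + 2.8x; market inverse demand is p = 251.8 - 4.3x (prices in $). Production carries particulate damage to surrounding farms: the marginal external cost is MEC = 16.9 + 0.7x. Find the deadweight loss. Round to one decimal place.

Market equilibrium (private): 30.1 + 2.8x = 251.8 - 4.3x → x_m = 31.2254.
Social marginal cost = private MC + MEC = 47.0 + 3.5x.
Set SMC = demand: 47.0 + 3.5x = 251.8 - 4.3x → x* = 26.2564.
The welfare-loss triangle has base |x_m − x*| and height MEC(x_m) (the vertical gap between SMC and demand is zero at x* and MEC at x_m).
DWL = ½ × 4.9690 × 38.7577 = 96.2935.

DWL = $96.3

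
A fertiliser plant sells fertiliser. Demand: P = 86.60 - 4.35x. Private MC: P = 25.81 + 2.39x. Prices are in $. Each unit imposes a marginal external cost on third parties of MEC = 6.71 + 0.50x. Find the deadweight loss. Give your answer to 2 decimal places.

DWL = $8.69

Market equilibrium (private): 25.81 + 2.39x = 86.60 - 4.35x → x_m = 9.0193.
Social marginal cost = private MC + MEC = 32.52 + 2.89x.
Set SMC = demand: 32.52 + 2.89x = 86.60 - 4.35x → x* = 7.4696.
The loss is the area between SMC and demand from x* to x_m; with linear curves that's a triangle of height MEC(x_m).
DWL = ½ × 1.5497 × 11.2196 = 8.6935.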